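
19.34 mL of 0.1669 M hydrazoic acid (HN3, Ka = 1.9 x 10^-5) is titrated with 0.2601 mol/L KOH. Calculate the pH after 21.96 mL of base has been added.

12.78

n(acid) = 0.1669 x 0.01934 = 0.003228 mol; n(KOH) added = 0.2601 x 0.02196 = 0.005712 mol.
Base is in excess by 0.005712 - 0.003228 = 0.002484 mol in a total volume of 0.04130 L.
[OH^-] = 0.002484/0.04130 = 0.06014 M, so pOH = 1.22 and pH = 14.00 - 1.22 = 12.78.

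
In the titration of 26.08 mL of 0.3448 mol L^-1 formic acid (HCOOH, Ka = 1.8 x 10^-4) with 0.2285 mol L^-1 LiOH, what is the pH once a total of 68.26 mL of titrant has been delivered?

12.85

n(acid) = 0.3448 x 0.02608 = 0.008992 mol; n(LiOH) added = 0.2285 x 0.06826 = 0.01560 mol.
Base is in excess by 0.01560 - 0.008992 = 0.006605 mol in a total volume of 0.09434 L.
[OH^-] = 0.006605/0.09434 = 0.07001 M, so pOH = 1.15 and pH = 14.00 - 1.15 = 12.85.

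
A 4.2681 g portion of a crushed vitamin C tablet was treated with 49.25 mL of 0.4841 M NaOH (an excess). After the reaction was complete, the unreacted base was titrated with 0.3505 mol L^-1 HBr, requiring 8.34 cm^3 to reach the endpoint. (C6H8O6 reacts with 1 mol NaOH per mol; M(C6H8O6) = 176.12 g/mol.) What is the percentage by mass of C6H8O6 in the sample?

Total n(NaOH) added = 0.4841 x 0.04925 = 0.02384 mol.
n(HBr) used = 0.3505 x 0.008340 = 0.002923 mol, which equals the excess n(NaOH).
So n(NaOH) consumed by the sample = 0.02384 - 0.002923 = 0.02092 mol.
n(C6H8O6) = 0.02092 / 1 = 0.02092 mol.
mass C6H8O6 = 0.02092 x 176.12 = 3.684 g, so %C6H8O6 = 3.684/4.2681 x 100 = 86.3%.

86.3%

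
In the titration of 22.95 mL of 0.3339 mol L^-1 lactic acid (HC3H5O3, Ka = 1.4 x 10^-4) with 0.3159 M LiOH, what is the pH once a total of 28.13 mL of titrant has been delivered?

12.38

n(acid) = 0.3339 x 0.02295 = 0.007663 mol; n(LiOH) added = 0.3159 x 0.02813 = 0.008886 mol.
Base is in excess by 0.008886 - 0.007663 = 0.001223 mol in a total volume of 0.05108 L.
[OH^-] = 0.001223/0.05108 = 0.02395 M, so pOH = 1.62 and pH = 14.00 - 1.62 = 12.38.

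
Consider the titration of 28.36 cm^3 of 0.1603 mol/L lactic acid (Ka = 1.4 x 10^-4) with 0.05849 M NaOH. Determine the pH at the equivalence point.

8.24

n(HC3H5O3) = 0.1603 x 0.02836 = 0.004546 mol; V(NaOH) at equivalence = 0.004546/0.05849 = 0.07772 L.
At equivalence all the acid is converted to C3H5O3-; total volume = 0.02836 + 0.07772 = 0.1061 L, so [C3H5O3-] = 0.004546/0.1061 = 0.04285 M.
Kb = Kw/Ka = 1.0e-14 / 1.4 x 10^-4 = 7.14e-11.
[OH^-] = sqrt(Kb x [C3H5O3-]) = sqrt(7.14e-11 x 0.04285) = 1.75e-6 M.
pOH = 5.76, so pH = 14.00 - 5.76 = 8.24.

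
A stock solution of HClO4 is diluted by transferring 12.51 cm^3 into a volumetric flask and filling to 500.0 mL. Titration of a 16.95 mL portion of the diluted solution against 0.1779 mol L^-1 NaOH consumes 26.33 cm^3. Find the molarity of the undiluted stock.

n(NaOH) = 0.1779 x 0.02633 = 0.004684 mol.
n(HClO4) in the aliquot = 0.004684 mol.
[diluted HClO4] = 0.004684 / 0.01695 = 0.2763 M.
Dilution factor = 500.0/12.51 = 39.97, so [stock] = 0.2763 x 39.97 = 11.0 M.

11.0 M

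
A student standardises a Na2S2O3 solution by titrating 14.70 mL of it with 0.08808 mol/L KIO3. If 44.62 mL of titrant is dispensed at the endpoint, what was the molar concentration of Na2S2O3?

1.60 M

n(KIO3) = 0.08808 x 0.04462 = 0.003930 mol.
From the balanced equation, 1 mol KIO3 reacts with 6 mol Na2S2O3, so n(Na2S2O3) = 0.003930 x 6/1 = 0.02358 mol.
[Na2S2O3] = 0.02358 / 0.01470 L = 1.60 M.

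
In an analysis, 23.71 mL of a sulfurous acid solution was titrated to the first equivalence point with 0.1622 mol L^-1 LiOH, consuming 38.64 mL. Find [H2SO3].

n(LiOH) = 0.1622 x 0.03864 = 0.006267 mol.
At the first equivalence point, 1 mol OH^- react per mol H2SO3, so n(H2SO3) = 0.006267 / 1 = 0.006267 mol.
[H2SO3] = 0.006267 / 0.02371 L = 0.264 M.

0.264 M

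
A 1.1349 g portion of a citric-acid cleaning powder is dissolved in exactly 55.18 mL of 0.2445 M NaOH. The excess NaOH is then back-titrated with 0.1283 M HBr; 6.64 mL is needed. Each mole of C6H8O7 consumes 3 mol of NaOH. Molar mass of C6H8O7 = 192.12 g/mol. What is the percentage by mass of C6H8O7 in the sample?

Total n(NaOH) added = 0.2445 x 0.05518 = 0.01349 mol.
n(HBr) used = 0.1283 x 0.006640 = 0.0008519 mol, which equals the excess n(NaOH).
So n(NaOH) consumed by the sample = 0.01349 - 0.0008519 = 0.01264 mol.
n(C6H8O7) = 0.01264 / 3 = 0.004213 mol.
mass C6H8O7 = 0.004213 x 192.12 = 0.8094 g, so %C6H8O7 = 0.8094/1.1349 x 100 = 71.3%.

71.3%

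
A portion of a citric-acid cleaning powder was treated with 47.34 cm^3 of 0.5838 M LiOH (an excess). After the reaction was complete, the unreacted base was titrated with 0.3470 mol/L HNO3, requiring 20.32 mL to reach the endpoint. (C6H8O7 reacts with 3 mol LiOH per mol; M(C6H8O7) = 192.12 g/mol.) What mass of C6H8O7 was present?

Total n(LiOH) added = 0.5838 x 0.04734 = 0.02764 mol.
n(HNO3) used = 0.3470 x 0.02032 = 0.007051 mol, which equals the excess n(LiOH).
So n(LiOH) consumed by the sample = 0.02764 - 0.007051 = 0.02059 mol.
n(C6H8O7) = 0.02059 / 3 = 0.006862 mol.
mass = 0.006862 mol x 192.12 g/mol = 1.32 g.

1.32 g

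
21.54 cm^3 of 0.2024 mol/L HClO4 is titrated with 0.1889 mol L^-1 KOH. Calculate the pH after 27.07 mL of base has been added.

12.19

n(acid) = 0.2024 x 0.02154 = 0.004360 mol; n(KOH) added = 0.1889 x 0.02707 = 0.005114 mol.
Base is in excess by 0.005114 - 0.004360 = 0.0007538 mol in a total volume of 0.04861 L.
[OH^-] = 0.0007538/0.04861 = 0.01551 M, so pOH = 1.81 and pH = 14.00 - 1.81 = 12.19.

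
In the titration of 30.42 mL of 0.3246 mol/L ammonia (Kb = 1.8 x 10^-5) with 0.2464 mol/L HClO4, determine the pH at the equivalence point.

5.05

n(NH3) = 0.3246 x 0.03042 = 0.009874 mol; V(HClO4) at equivalence = 0.009874/0.2464 = 0.04007 L.
At equivalence the base is fully converted to NH4+; total volume = 0.07049 L, so [NH4+] = 0.009874/0.07049 = 0.1401 M.
Ka(NH4+) = Kw/Kb = 1.0e-14 / 1.8 x 10^-5 = 5.56e-10.
[H^+] = sqrt(Ka x [NH4+]) = sqrt(5.56e-10 x 0.1401) = 8.82e-6 M.
pH = -log(8.82e-6) = 5.05.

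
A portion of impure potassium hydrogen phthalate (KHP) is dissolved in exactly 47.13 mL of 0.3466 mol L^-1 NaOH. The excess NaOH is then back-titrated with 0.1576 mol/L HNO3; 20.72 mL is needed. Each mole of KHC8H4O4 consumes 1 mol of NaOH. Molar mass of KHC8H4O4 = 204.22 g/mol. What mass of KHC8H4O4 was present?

Total n(NaOH) added = 0.3466 x 0.04713 = 0.01634 mol.
n(HNO3) used = 0.1576 x 0.02072 = 0.003265 mol, which equals the excess n(NaOH).
So n(NaOH) consumed by the sample = 0.01634 - 0.003265 = 0.01307 mol.
n(KHC8H4O4) = 0.01307 / 1 = 0.01307 mol.
mass = 0.01307 mol x 204.22 g/mol = 2.67 g.

2.67 g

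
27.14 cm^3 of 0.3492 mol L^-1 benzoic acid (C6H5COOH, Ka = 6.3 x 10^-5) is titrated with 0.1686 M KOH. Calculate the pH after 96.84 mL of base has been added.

n(acid) = 0.3492 x 0.02714 = 0.009477 mol; n(KOH) added = 0.1686 x 0.09684 = 0.01633 mol.
Base is in excess by 0.01633 - 0.009477 = 0.006850 mol in a total volume of 0.1240 L.
[OH^-] = 0.006850/0.1240 = 0.05525 M, so pOH = 1.26 and pH = 14.00 - 1.26 = 12.74.

12.74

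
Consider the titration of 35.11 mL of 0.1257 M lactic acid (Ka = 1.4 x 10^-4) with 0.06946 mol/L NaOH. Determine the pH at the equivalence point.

n(HC3H5O3) = 0.1257 x 0.03511 = 0.004413 mol; V(NaOH) at equivalence = 0.004413/0.06946 = 0.06354 L.
At equivalence all the acid is converted to C3H5O3-; total volume = 0.03511 + 0.06354 = 0.09865 L, so [C3H5O3-] = 0.004413/0.09865 = 0.04474 M.
Kb = Kw/Ka = 1.0e-14 / 1.4 x 10^-4 = 7.14e-11.
[OH^-] = sqrt(Kb x [C3H5O3-]) = sqrt(7.14e-11 x 0.04474) = 1.79e-6 M.
pOH = 5.75, so pH = 14.00 - 5.75 = 8.25.

8.25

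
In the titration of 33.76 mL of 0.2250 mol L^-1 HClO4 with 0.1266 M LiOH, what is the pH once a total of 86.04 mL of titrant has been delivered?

n(acid) = 0.2250 x 0.03376 = 0.007596 mol; n(LiOH) added = 0.1266 x 0.08604 = 0.01089 mol.
Base is in excess by 0.01089 - 0.007596 = 0.003297 mol in a total volume of 0.1198 L.
[OH^-] = 0.003297/0.1198 = 0.02752 M, so pOH = 1.56 and pH = 14.00 - 1.56 = 12.44.

12.44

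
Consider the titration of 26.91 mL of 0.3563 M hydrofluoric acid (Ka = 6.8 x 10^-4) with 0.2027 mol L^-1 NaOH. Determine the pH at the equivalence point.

n(HF) = 0.3563 x 0.02691 = 0.009588 mol; V(NaOH) at equivalence = 0.009588/0.2027 = 0.04730 L.
At equivalence all the acid is converted to F-; total volume = 0.02691 + 0.04730 = 0.07421 L, so [F-] = 0.009588/0.07421 = 0.1292 M.
Kb = Kw/Ka = 1.0e-14 / 6.8 x 10^-4 = 1.47e-11.
[OH^-] = sqrt(Kb x [F-]) = sqrt(1.47e-11 x 0.1292) = 1.38e-6 M.
pOH = 5.86, so pH = 14.00 - 5.86 = 8.14.

8.14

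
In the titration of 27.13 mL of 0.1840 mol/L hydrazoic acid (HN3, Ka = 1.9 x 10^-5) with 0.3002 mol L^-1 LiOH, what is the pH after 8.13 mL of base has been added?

Initial n(HN3) = 0.1840 x 0.02713 = 0.004992 mol.
n(LiOH) added = 0.3002 x 0.008130 = 0.002441 mol, converting that many moles of HN3 to N3-.
Remaining n(HN3) = 0.002551 mol; n(N3-) = 0.002441 mol.
By Henderson-Hasselbalch, pH = pKa + log([A^-]/[HA]) = 4.72 + log(0.002441/0.002551) = 4.72 + (-0.02) = 4.70.

4.70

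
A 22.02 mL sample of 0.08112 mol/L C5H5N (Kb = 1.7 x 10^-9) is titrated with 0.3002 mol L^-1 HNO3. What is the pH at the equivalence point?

3.21

n(C5H5N) = 0.08112 x 0.02202 = 0.001786 mol; V(HNO3) at equivalence = 0.001786/0.3002 = 0.005950 L.
At equivalence the base is fully converted to C5H5NH+; total volume = 0.02797 L, so [C5H5NH+] = 0.001786/0.02797 = 0.06386 M.
Ka(C5H5NH+) = Kw/Kb = 1.0e-14 / 1.7 x 10^-9 = 5.88e-6.
[H^+] = sqrt(Ka x [C5H5NH+]) = sqrt(5.88e-6 x 0.06386) = 0.000613 M.
pH = -log(0.000613) = 3.21.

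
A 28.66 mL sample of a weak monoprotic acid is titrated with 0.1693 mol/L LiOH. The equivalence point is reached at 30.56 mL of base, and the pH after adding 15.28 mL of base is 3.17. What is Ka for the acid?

6.8 x 10^-4

15.28 mL is half of the equivalence volume, so this is the half-equivalence point where [HA] = [A^-].
At half-equivalence pH = pKa, so pKa = 3.17.
Ka = 10^(-3.17) = 6.8 x 10^-4.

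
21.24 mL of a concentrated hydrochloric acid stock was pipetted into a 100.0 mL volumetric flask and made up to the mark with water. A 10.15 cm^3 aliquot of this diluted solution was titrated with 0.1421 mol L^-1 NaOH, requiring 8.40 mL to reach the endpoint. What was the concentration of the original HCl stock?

n(NaOH) = 0.1421 x 0.008400 = 0.001194 mol.
n(HCl) in the aliquot = 0.001194 mol.
[diluted HCl] = 0.001194 / 0.01015 = 0.1176 M.
Dilution factor = 100.0/21.24 = 4.708, so [stock] = 0.1176 x 4.708 = 0.554 M.

0.554 M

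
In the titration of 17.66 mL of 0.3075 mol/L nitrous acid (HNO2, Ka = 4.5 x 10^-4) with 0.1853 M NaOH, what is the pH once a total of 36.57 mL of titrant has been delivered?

n(acid) = 0.3075 x 0.01766 = 0.005430 mol; n(NaOH) added = 0.1853 x 0.03657 = 0.006776 mol.
Base is in excess by 0.006776 - 0.005430 = 0.001346 mol in a total volume of 0.05423 L.
[OH^-] = 0.001346/0.05423 = 0.02482 M, so pOH = 1.61 and pH = 14.00 - 1.61 = 12.39.

12.39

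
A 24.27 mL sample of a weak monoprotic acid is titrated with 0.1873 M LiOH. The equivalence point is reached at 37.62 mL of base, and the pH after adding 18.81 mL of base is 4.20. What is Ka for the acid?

6.3 x 10^-5

18.81 mL is half of the equivalence volume, so this is the half-equivalence point where [HA] = [A^-].
At half-equivalence pH = pKa, so pKa = 4.20.
Ka = 10^(-4.20) = 6.3 x 10^-5.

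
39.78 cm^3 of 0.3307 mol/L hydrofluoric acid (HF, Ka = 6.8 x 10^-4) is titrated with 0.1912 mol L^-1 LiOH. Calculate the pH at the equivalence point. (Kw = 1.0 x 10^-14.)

n(HF) = 0.3307 x 0.03978 = 0.01316 mol; V(LiOH) at equivalence = 0.01316/0.1912 = 0.06880 L.
At equivalence all the acid is converted to F-; total volume = 0.03978 + 0.06880 = 0.1086 L, so [F-] = 0.01316/0.1086 = 0.1212 M.
Kb = Kw/Ka = 1.0e-14 / 6.8 x 10^-4 = 1.47e-11.
[OH^-] = sqrt(Kb x [F-]) = sqrt(1.47e-11 x 0.1212) = 1.33e-6 M.
pOH = 5.87, so pH = 14.00 - 5.87 = 8.13.

8.13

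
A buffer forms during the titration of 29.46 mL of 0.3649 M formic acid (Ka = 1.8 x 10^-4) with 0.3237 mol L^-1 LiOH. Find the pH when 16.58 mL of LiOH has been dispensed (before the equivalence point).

3.74

Initial n(HCOOH) = 0.3649 x 0.02946 = 0.01075 mol.
n(LiOH) added = 0.3237 x 0.01658 = 0.005367 mol, converting that many moles of HCOOH to HCOO-.
Remaining n(HCOOH) = 0.005383 mol; n(HCOO-) = 0.005367 mol.
By Henderson-Hasselbalch, pH = pKa + log([A^-]/[HA]) = 3.74 + log(0.005367/0.005383) = 3.74 + (-0.00) = 3.74.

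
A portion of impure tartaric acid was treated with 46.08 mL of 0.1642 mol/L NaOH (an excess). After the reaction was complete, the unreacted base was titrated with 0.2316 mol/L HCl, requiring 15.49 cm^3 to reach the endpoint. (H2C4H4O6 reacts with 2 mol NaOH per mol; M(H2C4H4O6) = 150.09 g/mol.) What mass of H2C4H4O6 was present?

0.299 g

Total n(NaOH) added = 0.1642 x 0.04608 = 0.007566 mol.
n(HCl) used = 0.2316 x 0.01549 = 0.003587 mol, which equals the excess n(NaOH).
So n(NaOH) consumed by the sample = 0.007566 - 0.003587 = 0.003979 mol.
n(H2C4H4O6) = 0.003979 / 2 = 0.001989 mol.
mass = 0.001989 mol x 150.09 g/mol = 0.299 g.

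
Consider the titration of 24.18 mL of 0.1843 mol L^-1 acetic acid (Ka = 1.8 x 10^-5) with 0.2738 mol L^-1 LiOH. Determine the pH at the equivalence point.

n(CH3COOH) = 0.1843 x 0.02418 = 0.004456 mol; V(LiOH) at equivalence = 0.004456/0.2738 = 0.01628 L.
At equivalence all the acid is converted to CH3COO-; total volume = 0.02418 + 0.01628 = 0.04046 L, so [CH3COO-] = 0.004456/0.04046 = 0.1102 M.
Kb = Kw/Ka = 1.0e-14 / 1.8 x 10^-5 = 5.56e-10.
[OH^-] = sqrt(Kb x [CH3COO-]) = sqrt(5.56e-10 x 0.1102) = 7.82e-6 M.
pOH = 5.11, so pH = 14.00 - 5.11 = 8.89.

8.89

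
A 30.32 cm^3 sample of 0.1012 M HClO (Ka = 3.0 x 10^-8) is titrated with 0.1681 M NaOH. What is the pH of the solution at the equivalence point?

n(HClO) = 0.1012 x 0.03032 = 0.003068 mol; V(NaOH) at equivalence = 0.003068/0.1681 = 0.01825 L.
At equivalence all the acid is converted to ClO-; total volume = 0.03032 + 0.01825 = 0.04857 L, so [ClO-] = 0.003068/0.04857 = 0.06317 M.
Kb = Kw/Ka = 1.0e-14 / 3.0 x 10^-8 = 3.33e-7.
[OH^-] = sqrt(Kb x [ClO-]) = sqrt(3.33e-7 x 0.06317) = 0.000145 M.
pOH = 3.84, so pH = 14.00 - 3.84 = 10.16.

10.16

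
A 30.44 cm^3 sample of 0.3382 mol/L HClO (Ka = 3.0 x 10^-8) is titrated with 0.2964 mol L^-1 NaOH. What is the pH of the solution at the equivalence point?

n(HClO) = 0.3382 x 0.03044 = 0.01029 mol; V(NaOH) at equivalence = 0.01029/0.2964 = 0.03473 L.
At equivalence all the acid is converted to ClO-; total volume = 0.03044 + 0.03473 = 0.06517 L, so [ClO-] = 0.01029/0.06517 = 0.1580 M.
Kb = Kw/Ka = 1.0e-14 / 3.0 x 10^-8 = 3.33e-7.
[OH^-] = sqrt(Kb x [ClO-]) = sqrt(3.33e-7 x 0.1580) = 0.000229 M.
pOH = 3.64, so pH = 14.00 - 3.64 = 10.36.

10.36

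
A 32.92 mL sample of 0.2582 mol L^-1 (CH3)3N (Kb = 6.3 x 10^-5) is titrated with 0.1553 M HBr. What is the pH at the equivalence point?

5.41

n((CH3)3N) = 0.2582 x 0.03292 = 0.008500 mol; V(HBr) at equivalence = 0.008500/0.1553 = 0.05473 L.
At equivalence the base is fully converted to (CH3)3NH+; total volume = 0.08765 L, so [(CH3)3NH+] = 0.008500/0.08765 = 0.09697 M.
Ka((CH3)3NH+) = Kw/Kb = 1.0e-14 / 6.3 x 10^-5 = 1.59e-10.
[H^+] = sqrt(Ka x [(CH3)3NH+]) = sqrt(1.59e-10 x 0.09697) = 3.92e-6 M.
pH = -log(3.92e-6) = 5.41.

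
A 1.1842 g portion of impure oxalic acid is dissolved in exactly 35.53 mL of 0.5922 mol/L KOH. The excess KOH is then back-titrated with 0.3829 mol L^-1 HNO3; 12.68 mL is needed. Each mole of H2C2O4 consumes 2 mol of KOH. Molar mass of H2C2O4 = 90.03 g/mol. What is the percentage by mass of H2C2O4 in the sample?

61.5%

Total n(KOH) added = 0.5922 x 0.03553 = 0.02104 mol.
n(HNO3) used = 0.3829 x 0.01268 = 0.004855 mol, which equals the excess n(KOH).
So n(KOH) consumed by the sample = 0.02104 - 0.004855 = 0.01619 mol.
n(H2C2O4) = 0.01619 / 2 = 0.008093 mol.
mass H2C2O4 = 0.008093 x 90.03 = 0.7286 g, so %H2C2O4 = 0.7286/1.1842 x 100 = 61.5%.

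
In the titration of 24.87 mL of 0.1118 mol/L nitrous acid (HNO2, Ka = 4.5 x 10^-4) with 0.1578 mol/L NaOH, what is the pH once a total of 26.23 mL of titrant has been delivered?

12.42

n(acid) = 0.1118 x 0.02487 = 0.002780 mol; n(NaOH) added = 0.1578 x 0.02623 = 0.004139 mol.
Base is in excess by 0.004139 - 0.002780 = 0.001359 mol in a total volume of 0.05110 L.
[OH^-] = 0.001359/0.05110 = 0.02659 M, so pOH = 1.58 and pH = 14.00 - 1.58 = 12.42.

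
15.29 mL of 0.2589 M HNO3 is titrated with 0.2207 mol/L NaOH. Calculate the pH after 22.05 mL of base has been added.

12.39

n(acid) = 0.2589 x 0.01529 = 0.003959 mol; n(NaOH) added = 0.2207 x 0.02205 = 0.004866 mol.
Base is in excess by 0.004866 - 0.003959 = 0.0009079 mol in a total volume of 0.03734 L.
[OH^-] = 0.0009079/0.03734 = 0.02431 M, so pOH = 1.61 and pH = 14.00 - 1.61 = 12.39.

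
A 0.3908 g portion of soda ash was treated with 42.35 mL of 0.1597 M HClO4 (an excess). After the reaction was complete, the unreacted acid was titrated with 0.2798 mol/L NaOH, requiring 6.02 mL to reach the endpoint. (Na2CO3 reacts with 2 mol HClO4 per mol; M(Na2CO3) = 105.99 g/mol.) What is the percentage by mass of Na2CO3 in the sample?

68.9%

Total n(HClO4) added = 0.1597 x 0.04235 = 0.006763 mol.
n(NaOH) used = 0.2798 x 0.006020 = 0.001684 mol, which equals the excess n(HClO4).
So n(HClO4) consumed by the sample = 0.006763 - 0.001684 = 0.005079 mol.
n(Na2CO3) = 0.005079 / 2 = 0.002539 mol.
mass Na2CO3 = 0.002539 x 105.99 = 0.2692 g, so %Na2CO3 = 0.2692/0.3908 x 100 = 68.9%.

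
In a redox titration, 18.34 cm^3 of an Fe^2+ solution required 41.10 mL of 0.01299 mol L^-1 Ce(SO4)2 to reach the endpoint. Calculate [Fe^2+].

0.0291 M

n(Ce(SO4)2) = 0.01299 x 0.04110 = 0.0005339 mol.
From the balanced equation, 1 mol Ce(SO4)2 reacts with 1 mol Fe^2+, so n(Fe^2+) = 0.0005339 x 1/1 = 0.0005339 mol.
[Fe^2+] = 0.0005339 / 0.01834 L = 0.0291 M.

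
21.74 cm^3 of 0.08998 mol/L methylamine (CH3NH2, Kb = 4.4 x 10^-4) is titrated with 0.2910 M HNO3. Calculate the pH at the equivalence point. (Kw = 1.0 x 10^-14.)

n(CH3NH2) = 0.08998 x 0.02174 = 0.001956 mol; V(HNO3) at equivalence = 0.001956/0.2910 = 0.006722 L.
At equivalence the base is fully converted to CH3NH3+; total volume = 0.02846 L, so [CH3NH3+] = 0.001956/0.02846 = 0.06873 M.
Ka(CH3NH3+) = Kw/Kb = 1.0e-14 / 4.4 x 10^-4 = 2.27e-11.
[H^+] = sqrt(Ka x [CH3NH3+]) = sqrt(2.27e-11 x 0.06873) = 1.25e-6 M.
pH = -log(1.25e-6) = 5.90.

5.90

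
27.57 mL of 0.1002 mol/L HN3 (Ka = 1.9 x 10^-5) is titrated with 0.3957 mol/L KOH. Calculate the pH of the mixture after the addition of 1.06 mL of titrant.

3.97

Initial n(HN3) = 0.1002 x 0.02757 = 0.002763 mol.
n(KOH) added = 0.3957 x 0.001060 = 0.0004194 mol, converting that many moles of HN3 to N3-.
Remaining n(HN3) = 0.002343 mol; n(N3-) = 0.0004194 mol.
By Henderson-Hasselbalch, pH = pKa + log([A^-]/[HA]) = 4.72 + log(0.0004194/0.002343) = 4.72 + (-0.75) = 3.97.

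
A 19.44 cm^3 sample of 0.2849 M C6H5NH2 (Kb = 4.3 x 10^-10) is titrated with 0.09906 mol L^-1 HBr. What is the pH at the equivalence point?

n(C6H5NH2) = 0.2849 x 0.01944 = 0.005538 mol; V(HBr) at equivalence = 0.005538/0.09906 = 0.05591 L.
At equivalence the base is fully converted to C6H5NH3+; total volume = 0.07535 L, so [C6H5NH3+] = 0.005538/0.07535 = 0.07350 M.
Ka(C6H5NH3+) = Kw/Kb = 1.0e-14 / 4.3 x 10^-10 = 2.33e-5.
[H^+] = sqrt(Ka x [C6H5NH3+]) = sqrt(2.33e-5 x 0.07350) = 0.00131 M.
pH = -log(0.00131) = 2.88.

2.88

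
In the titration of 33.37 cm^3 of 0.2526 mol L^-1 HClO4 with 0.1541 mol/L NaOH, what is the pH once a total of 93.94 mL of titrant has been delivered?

n(acid) = 0.2526 x 0.03337 = 0.008429 mol; n(NaOH) added = 0.1541 x 0.09394 = 0.01448 mol.
Base is in excess by 0.01448 - 0.008429 = 0.006047 mol in a total volume of 0.1273 L.
[OH^-] = 0.006047/0.1273 = 0.04750 M, so pOH = 1.32 and pH = 14.00 - 1.32 = 12.68.

12.68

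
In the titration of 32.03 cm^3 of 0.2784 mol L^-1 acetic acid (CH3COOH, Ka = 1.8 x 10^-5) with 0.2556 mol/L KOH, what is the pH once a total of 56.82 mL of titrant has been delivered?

12.80

n(acid) = 0.2784 x 0.03203 = 0.008917 mol; n(KOH) added = 0.2556 x 0.05682 = 0.01452 mol.
Base is in excess by 0.01452 - 0.008917 = 0.005606 mol in a total volume of 0.08885 L.
[OH^-] = 0.005606/0.08885 = 0.06310 M, so pOH = 1.20 and pH = 14.00 - 1.20 = 12.80.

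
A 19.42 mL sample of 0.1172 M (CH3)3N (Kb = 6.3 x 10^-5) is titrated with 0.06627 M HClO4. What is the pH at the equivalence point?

n((CH3)3N) = 0.1172 x 0.01942 = 0.002276 mol; V(HClO4) at equivalence = 0.002276/0.06627 = 0.03434 L.
At equivalence the base is fully converted to (CH3)3NH+; total volume = 0.05376 L, so [(CH3)3NH+] = 0.002276/0.05376 = 0.04233 M.
Ka((CH3)3NH+) = Kw/Kb = 1.0e-14 / 6.3 x 10^-5 = 1.59e-10.
[H^+] = sqrt(Ka x [(CH3)3NH+]) = sqrt(1.59e-10 x 0.04233) = 2.59e-6 M.
pH = -log(2.59e-6) = 5.59.

5.59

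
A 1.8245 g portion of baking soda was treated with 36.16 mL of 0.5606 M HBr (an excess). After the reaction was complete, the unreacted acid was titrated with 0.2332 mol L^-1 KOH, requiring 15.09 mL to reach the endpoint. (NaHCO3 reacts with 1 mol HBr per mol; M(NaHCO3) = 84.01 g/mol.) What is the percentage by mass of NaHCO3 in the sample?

77.1%

Total n(HBr) added = 0.5606 x 0.03616 = 0.02027 mol.
n(KOH) used = 0.2332 x 0.01509 = 0.003519 mol, which equals the excess n(HBr).
So n(HBr) consumed by the sample = 0.02027 - 0.003519 = 0.01675 mol.
n(NaHCO3) = 0.01675 / 1 = 0.01675 mol.
mass NaHCO3 = 0.01675 x 84.01 = 1.407 g, so %NaHCO3 = 1.407/1.8245 x 100 = 77.1%.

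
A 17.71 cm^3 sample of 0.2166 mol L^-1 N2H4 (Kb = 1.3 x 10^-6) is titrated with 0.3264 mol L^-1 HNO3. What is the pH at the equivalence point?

n(N2H4) = 0.2166 x 0.01771 = 0.003836 mol; V(HNO3) at equivalence = 0.003836/0.3264 = 0.01175 L.
At equivalence the base is fully converted to N2H5+; total volume = 0.02946 L, so [N2H5+] = 0.003836/0.02946 = 0.1302 M.
Ka(N2H5+) = Kw/Kb = 1.0e-14 / 1.3 x 10^-6 = 7.69e-9.
[H^+] = sqrt(Ka x [N2H5+]) = sqrt(7.69e-9 x 0.1302) = 3.16e-5 M.
pH = -log(3.16e-5) = 4.50.

4.50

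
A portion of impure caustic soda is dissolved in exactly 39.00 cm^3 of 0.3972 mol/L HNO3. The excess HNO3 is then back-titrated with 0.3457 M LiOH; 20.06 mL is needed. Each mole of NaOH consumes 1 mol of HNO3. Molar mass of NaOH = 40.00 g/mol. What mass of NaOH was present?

Total n(HNO3) added = 0.3972 x 0.03900 = 0.01549 mol.
n(LiOH) used = 0.3457 x 0.02006 = 0.006935 mol, which equals the excess n(HNO3).
So n(HNO3) consumed by the sample = 0.01549 - 0.006935 = 0.008556 mol.
n(NaOH) = 0.008556 / 1 = 0.008556 mol.
mass = 0.008556 mol x 40.00 g/mol = 0.342 g.

0.342 g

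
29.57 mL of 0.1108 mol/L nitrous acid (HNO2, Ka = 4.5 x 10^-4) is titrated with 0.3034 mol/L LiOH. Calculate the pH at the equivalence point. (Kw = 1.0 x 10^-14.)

n(HNO2) = 0.1108 x 0.02957 = 0.003276 mol; V(LiOH) at equivalence = 0.003276/0.3034 = 0.01080 L.
At equivalence all the acid is converted to NO2-; total volume = 0.02957 + 0.01080 = 0.04037 L, so [NO2-] = 0.003276/0.04037 = 0.08116 M.
Kb = Kw/Ka = 1.0e-14 / 4.5 x 10^-4 = 2.22e-11.
[OH^-] = sqrt(Kb x [NO2-]) = sqrt(2.22e-11 x 0.08116) = 1.34e-6 M.
pOH = 5.87, so pH = 14.00 - 5.87 = 8.13.

8.13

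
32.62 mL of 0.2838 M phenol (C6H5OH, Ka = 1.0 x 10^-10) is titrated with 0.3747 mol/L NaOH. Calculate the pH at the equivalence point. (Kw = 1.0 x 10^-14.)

n(C6H5OH) = 0.2838 x 0.03262 = 0.009258 mol; V(NaOH) at equivalence = 0.009258/0.3747 = 0.02471 L.
At equivalence all the acid is converted to C6H5O-; total volume = 0.03262 + 0.02471 = 0.05733 L, so [C6H5O-] = 0.009258/0.05733 = 0.1615 M.
Kb = Kw/Ka = 1.0e-14 / 1.0 x 10^-10 = 0.000100.
[OH^-] = sqrt(Kb x [C6H5O-]) = sqrt(0.000100 x 0.1615) = 0.00402 M.
pOH = 2.40, so pH = 14.00 - 2.40 = 11.60.

11.60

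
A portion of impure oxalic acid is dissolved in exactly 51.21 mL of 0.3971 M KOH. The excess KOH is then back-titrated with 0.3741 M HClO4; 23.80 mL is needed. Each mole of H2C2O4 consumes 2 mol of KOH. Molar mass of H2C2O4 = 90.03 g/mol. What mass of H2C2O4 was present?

Total n(KOH) added = 0.3971 x 0.05121 = 0.02034 mol.
n(HClO4) used = 0.3741 x 0.02380 = 0.008904 mol, which equals the excess n(KOH).
So n(KOH) consumed by the sample = 0.02034 - 0.008904 = 0.01143 mol.
n(H2C2O4) = 0.01143 / 2 = 0.005716 mol.
mass = 0.005716 mol x 90.03 g/mol = 0.515 g.

0.515 g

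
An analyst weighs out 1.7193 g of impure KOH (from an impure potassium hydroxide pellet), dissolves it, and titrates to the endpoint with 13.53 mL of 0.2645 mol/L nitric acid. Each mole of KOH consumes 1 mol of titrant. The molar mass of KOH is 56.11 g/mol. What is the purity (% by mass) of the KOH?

11.7%

n(HNO3) = 0.2645 x 0.01353 = 0.003579 mol.
n(KOH) = 0.003579 / 1 = 0.003579 mol.
mass of KOH = 0.003579 x 56.11 = 0.2008 g.
% purity = 0.2008 / 1.7193 x 100 = 11.7%.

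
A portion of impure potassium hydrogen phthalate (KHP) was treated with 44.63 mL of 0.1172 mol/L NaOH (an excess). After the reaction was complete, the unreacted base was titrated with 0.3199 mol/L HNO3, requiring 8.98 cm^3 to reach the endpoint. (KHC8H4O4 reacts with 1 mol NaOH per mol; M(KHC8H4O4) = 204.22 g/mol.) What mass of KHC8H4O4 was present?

0.482 g

Total n(NaOH) added = 0.1172 x 0.04463 = 0.005231 mol.
n(HNO3) used = 0.3199 x 0.008980 = 0.002873 mol, which equals the excess n(NaOH).
So n(NaOH) consumed by the sample = 0.005231 - 0.002873 = 0.002358 mol.
n(KHC8H4O4) = 0.002358 / 1 = 0.002358 mol.
mass = 0.002358 mol x 204.22 g/mol = 0.482 g.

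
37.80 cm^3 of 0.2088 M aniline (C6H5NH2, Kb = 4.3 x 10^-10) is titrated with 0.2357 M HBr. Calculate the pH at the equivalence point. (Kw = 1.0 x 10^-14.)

n(C6H5NH2) = 0.2088 x 0.03780 = 0.007893 mol; V(HBr) at equivalence = 0.007893/0.2357 = 0.03349 L.
At equivalence the base is fully converted to C6H5NH3+; total volume = 0.07129 L, so [C6H5NH3+] = 0.007893/0.07129 = 0.1107 M.
Ka(C6H5NH3+) = Kw/Kb = 1.0e-14 / 4.3 x 10^-10 = 2.33e-5.
[H^+] = sqrt(Ka x [C6H5NH3+]) = sqrt(2.33e-5 x 0.1107) = 0.00160 M.
pH = -log(0.00160) = 2.79.

2.79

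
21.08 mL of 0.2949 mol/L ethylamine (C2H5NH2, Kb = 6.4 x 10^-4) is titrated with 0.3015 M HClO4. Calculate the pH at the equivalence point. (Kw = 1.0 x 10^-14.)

n(C2H5NH2) = 0.2949 x 0.02108 = 0.006216 mol; V(HClO4) at equivalence = 0.006216/0.3015 = 0.02062 L.
At equivalence the base is fully converted to C2H5NH3+; total volume = 0.04170 L, so [C2H5NH3+] = 0.006216/0.04170 = 0.1491 M.
Ka(C2H5NH3+) = Kw/Kb = 1.0e-14 / 6.4 x 10^-4 = 1.56e-11.
[H^+] = sqrt(Ka x [C2H5NH3+]) = sqrt(1.56e-11 x 0.1491) = 1.53e-6 M.
pH = -log(1.53e-6) = 5.82.

5.82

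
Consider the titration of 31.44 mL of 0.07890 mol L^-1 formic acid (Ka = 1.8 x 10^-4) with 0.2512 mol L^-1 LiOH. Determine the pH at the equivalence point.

8.26

n(HCOOH) = 0.07890 x 0.03144 = 0.002481 mol; V(LiOH) at equivalence = 0.002481/0.2512 = 0.009875 L.
At equivalence all the acid is converted to HCOO-; total volume = 0.03144 + 0.009875 = 0.04132 L, so [HCOO-] = 0.002481/0.04132 = 0.06004 M.
Kb = Kw/Ka = 1.0e-14 / 1.8 x 10^-4 = 5.56e-11.
[OH^-] = sqrt(Kb x [HCOO-]) = sqrt(5.56e-11 x 0.06004) = 1.83e-6 M.
pOH = 5.74, so pH = 14.00 - 5.74 = 8.26.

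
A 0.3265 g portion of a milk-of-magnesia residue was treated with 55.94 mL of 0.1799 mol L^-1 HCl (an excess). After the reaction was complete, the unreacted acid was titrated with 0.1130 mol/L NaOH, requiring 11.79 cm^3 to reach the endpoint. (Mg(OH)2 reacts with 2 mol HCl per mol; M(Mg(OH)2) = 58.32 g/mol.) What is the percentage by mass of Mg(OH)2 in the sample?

Total n(HCl) added = 0.1799 x 0.05594 = 0.01006 mol.
n(NaOH) used = 0.1130 x 0.01179 = 0.001332 mol, which equals the excess n(HCl).
So n(HCl) consumed by the sample = 0.01006 - 0.001332 = 0.008731 mol.
n(Mg(OH)2) = 0.008731 / 2 = 0.004366 mol.
mass Mg(OH)2 = 0.004366 x 58.32 = 0.2546 g, so %Mg(OH)2 = 0.2546/0.3265 x 100 = 78.0%.

78.0%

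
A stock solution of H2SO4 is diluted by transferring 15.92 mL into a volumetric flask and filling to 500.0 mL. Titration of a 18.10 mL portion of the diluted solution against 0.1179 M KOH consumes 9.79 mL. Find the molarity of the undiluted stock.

1.00 M

n(KOH) = 0.1179 x 0.009790 = 0.001154 mol.
n(H2SO4) in the aliquot = 0.001154 x 1/2 = 0.0005771 mol.
[diluted H2SO4] = 0.0005771 / 0.01810 = 0.03189 M.
Dilution factor = 500.0/15.92 = 31.41, so [stock] = 0.03189 x 31.41 = 1.00 M.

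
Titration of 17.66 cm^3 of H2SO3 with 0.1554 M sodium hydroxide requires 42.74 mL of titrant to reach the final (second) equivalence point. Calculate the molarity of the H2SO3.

n(NaOH) = 0.1554 x 0.04274 = 0.006642 mol.
At the final (second) equivalence point, 2 mol OH^- react per mol H2SO3, so n(H2SO3) = 0.006642 / 2 = 0.003321 mol.
[H2SO3] = 0.003321 / 0.01766 L = 0.188 M.

0.188 M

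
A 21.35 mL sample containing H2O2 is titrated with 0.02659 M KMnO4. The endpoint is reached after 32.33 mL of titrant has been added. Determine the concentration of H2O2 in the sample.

0.101 M

n(KMnO4) = 0.02659 x 0.03233 = 0.0008597 mol.
From the balanced equation, 2 mol KMnO4 reacts with 5 mol H2O2, so n(H2O2) = 0.0008597 x 5/2 = 0.002149 mol.
[H2O2] = 0.002149 / 0.02135 L = 0.101 M.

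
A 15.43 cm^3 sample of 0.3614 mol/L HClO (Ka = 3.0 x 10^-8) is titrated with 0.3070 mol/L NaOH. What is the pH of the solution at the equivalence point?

n(HClO) = 0.3614 x 0.01543 = 0.005576 mol; V(NaOH) at equivalence = 0.005576/0.3070 = 0.01816 L.
At equivalence all the acid is converted to ClO-; total volume = 0.01543 + 0.01816 = 0.03359 L, so [ClO-] = 0.005576/0.03359 = 0.1660 M.
Kb = Kw/Ka = 1.0e-14 / 3.0 x 10^-8 = 3.33e-7.
[OH^-] = sqrt(Kb x [ClO-]) = sqrt(3.33e-7 x 0.1660) = 0.000235 M.
pOH = 3.63, so pH = 14.00 - 3.63 = 10.37.

10.37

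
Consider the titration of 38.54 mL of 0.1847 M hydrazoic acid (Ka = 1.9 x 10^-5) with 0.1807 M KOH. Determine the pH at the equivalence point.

n(HN3) = 0.1847 x 0.03854 = 0.007118 mol; V(KOH) at equivalence = 0.007118/0.1807 = 0.03939 L.
At equivalence all the acid is converted to N3-; total volume = 0.03854 + 0.03939 = 0.07793 L, so [N3-] = 0.007118/0.07793 = 0.09134 M.
Kb = Kw/Ka = 1.0e-14 / 1.9 x 10^-5 = 5.26e-10.
[OH^-] = sqrt(Kb x [N3-]) = sqrt(5.26e-10 x 0.09134) = 6.93e-6 M.
pOH = 5.16, so pH = 14.00 - 5.16 = 8.84.

8.84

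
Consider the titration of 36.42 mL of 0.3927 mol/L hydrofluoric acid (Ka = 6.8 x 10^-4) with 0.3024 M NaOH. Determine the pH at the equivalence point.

n(HF) = 0.3927 x 0.03642 = 0.01430 mol; V(NaOH) at equivalence = 0.01430/0.3024 = 0.04730 L.
At equivalence all the acid is converted to F-; total volume = 0.03642 + 0.04730 = 0.08372 L, so [F-] = 0.01430/0.08372 = 0.1708 M.
Kb = Kw/Ka = 1.0e-14 / 6.8 x 10^-4 = 1.47e-11.
[OH^-] = sqrt(Kb x [F-]) = sqrt(1.47e-11 x 0.1708) = 1.59e-6 M.
pOH = 5.80, so pH = 14.00 - 5.80 = 8.20.

8.20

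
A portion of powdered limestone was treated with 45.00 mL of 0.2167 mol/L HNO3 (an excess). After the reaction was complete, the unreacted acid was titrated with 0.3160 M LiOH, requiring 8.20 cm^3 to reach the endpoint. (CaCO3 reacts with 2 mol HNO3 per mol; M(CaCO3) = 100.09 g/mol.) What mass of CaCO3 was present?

0.358 g

Total n(HNO3) added = 0.2167 x 0.04500 = 0.009751 mol.
n(LiOH) used = 0.3160 x 0.008200 = 0.002591 mol, which equals the excess n(HNO3).
So n(HNO3) consumed by the sample = 0.009751 - 0.002591 = 0.007160 mol.
n(CaCO3) = 0.007160 / 2 = 0.003580 mol.
mass = 0.003580 mol x 100.09 g/mol = 0.358 g.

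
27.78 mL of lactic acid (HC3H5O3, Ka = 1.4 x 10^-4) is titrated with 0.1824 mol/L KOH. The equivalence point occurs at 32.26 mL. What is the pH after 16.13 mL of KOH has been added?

3.85

16.13 mL is exactly half the equivalence volume (32.26/2), i.e. the half-equivalence point.
There, n(HA) = n(A^-), so pH = pKa = -log(1.4 x 10^-4) = 3.85.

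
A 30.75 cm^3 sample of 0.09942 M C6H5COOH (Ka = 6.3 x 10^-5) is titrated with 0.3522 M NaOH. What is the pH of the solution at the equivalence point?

8.55

n(C6H5COOH) = 0.09942 x 0.03075 = 0.003057 mol; V(NaOH) at equivalence = 0.003057/0.3522 = 0.008680 L.
At equivalence all the acid is converted to C6H5COO-; total volume = 0.03075 + 0.008680 = 0.03943 L, so [C6H5COO-] = 0.003057/0.03943 = 0.07753 M.
Kb = Kw/Ka = 1.0e-14 / 6.3 x 10^-5 = 1.59e-10.
[OH^-] = sqrt(Kb x [C6H5COO-]) = sqrt(1.59e-10 x 0.07753) = 3.51e-6 M.
pOH = 5.45, so pH = 14.00 - 5.45 = 8.55.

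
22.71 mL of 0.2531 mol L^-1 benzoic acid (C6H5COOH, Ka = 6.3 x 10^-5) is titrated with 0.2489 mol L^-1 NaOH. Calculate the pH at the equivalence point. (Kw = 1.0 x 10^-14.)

8.65

n(C6H5COOH) = 0.2531 x 0.02271 = 0.005748 mol; V(NaOH) at equivalence = 0.005748/0.2489 = 0.02309 L.
At equivalence all the acid is converted to C6H5COO-; total volume = 0.02271 + 0.02309 = 0.04580 L, so [C6H5COO-] = 0.005748/0.04580 = 0.1255 M.
Kb = Kw/Ka = 1.0e-14 / 6.3 x 10^-5 = 1.59e-10.
[OH^-] = sqrt(Kb x [C6H5COO-]) = sqrt(1.59e-10 x 0.1255) = 4.46e-6 M.
pOH = 5.35, so pH = 14.00 - 5.35 = 8.65.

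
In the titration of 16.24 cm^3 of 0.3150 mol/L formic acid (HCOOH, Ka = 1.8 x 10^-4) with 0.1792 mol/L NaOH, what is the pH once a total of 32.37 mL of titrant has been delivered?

12.15

n(acid) = 0.3150 x 0.01624 = 0.005116 mol; n(NaOH) added = 0.1792 x 0.03237 = 0.005801 mol.
Base is in excess by 0.005801 - 0.005116 = 0.0006851 mol in a total volume of 0.04861 L.
[OH^-] = 0.0006851/0.04861 = 0.01409 M, so pOH = 1.85 and pH = 14.00 - 1.85 = 12.15.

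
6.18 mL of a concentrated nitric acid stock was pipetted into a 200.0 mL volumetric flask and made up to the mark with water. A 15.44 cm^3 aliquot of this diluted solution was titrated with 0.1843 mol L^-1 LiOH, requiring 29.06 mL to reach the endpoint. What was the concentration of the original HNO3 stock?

n(LiOH) = 0.1843 x 0.02906 = 0.005356 mol.
n(HNO3) in the aliquot = 0.005356 mol.
[diluted HNO3] = 0.005356 / 0.01544 = 0.3469 M.
Dilution factor = 200.0/6.180 = 32.36, so [stock] = 0.3469 x 32.36 = 11.2 M.

11.2 M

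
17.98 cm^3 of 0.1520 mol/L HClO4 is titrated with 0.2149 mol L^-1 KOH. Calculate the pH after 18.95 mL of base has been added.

n(acid) = 0.1520 x 0.01798 = 0.002733 mol; n(KOH) added = 0.2149 x 0.01895 = 0.004072 mol.
Base is in excess by 0.004072 - 0.002733 = 0.001339 mol in a total volume of 0.03693 L.
[OH^-] = 0.001339/0.03693 = 0.03627 M, so pOH = 1.44 and pH = 14.00 - 1.44 = 12.56.

12.56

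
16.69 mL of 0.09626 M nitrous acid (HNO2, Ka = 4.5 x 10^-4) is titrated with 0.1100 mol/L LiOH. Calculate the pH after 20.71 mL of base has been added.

12.25

n(acid) = 0.09626 x 0.01669 = 0.001607 mol; n(LiOH) added = 0.1100 x 0.02071 = 0.002278 mol.
Base is in excess by 0.002278 - 0.001607 = 0.0006715 mol in a total volume of 0.03740 L.
[OH^-] = 0.0006715/0.03740 = 0.01796 M, so pOH = 1.75 and pH = 14.00 - 1.75 = 12.25.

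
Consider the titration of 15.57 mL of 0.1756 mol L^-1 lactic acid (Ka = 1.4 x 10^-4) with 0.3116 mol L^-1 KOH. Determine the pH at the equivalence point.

8.45

n(HC3H5O3) = 0.1756 x 0.01557 = 0.002734 mol; V(KOH) at equivalence = 0.002734/0.3116 = 0.008774 L.
At equivalence all the acid is converted to C3H5O3-; total volume = 0.01557 + 0.008774 = 0.02434 L, so [C3H5O3-] = 0.002734/0.02434 = 0.1123 M.
Kb = Kw/Ka = 1.0e-14 / 1.4 x 10^-4 = 7.14e-11.
[OH^-] = sqrt(Kb x [C3H5O3-]) = sqrt(7.14e-11 x 0.1123) = 2.83e-6 M.
pOH = 5.55, so pH = 14.00 - 5.55 = 8.45.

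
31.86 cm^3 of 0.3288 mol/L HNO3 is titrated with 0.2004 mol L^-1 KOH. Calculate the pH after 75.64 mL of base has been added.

n(acid) = 0.3288 x 0.03186 = 0.01048 mol; n(KOH) added = 0.2004 x 0.07564 = 0.01516 mol.
Base is in excess by 0.01516 - 0.01048 = 0.004683 mol in a total volume of 0.1075 L.
[OH^-] = 0.004683/0.1075 = 0.04356 M, so pOH = 1.36 and pH = 14.00 - 1.36 = 12.64.

12.64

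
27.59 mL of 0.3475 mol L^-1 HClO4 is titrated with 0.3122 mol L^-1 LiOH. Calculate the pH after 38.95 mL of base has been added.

12.59

n(acid) = 0.3475 x 0.02759 = 0.009588 mol; n(LiOH) added = 0.3122 x 0.03895 = 0.01216 mol.
Base is in excess by 0.01216 - 0.009588 = 0.002573 mol in a total volume of 0.06654 L.
[OH^-] = 0.002573/0.06654 = 0.03866 M, so pOH = 1.41 and pH = 14.00 - 1.41 = 12.59.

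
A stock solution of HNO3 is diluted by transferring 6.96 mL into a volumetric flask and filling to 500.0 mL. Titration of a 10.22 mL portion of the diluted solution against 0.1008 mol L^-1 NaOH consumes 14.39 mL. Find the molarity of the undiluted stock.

10.2 M

n(NaOH) = 0.1008 x 0.01439 = 0.001451 mol.
n(HNO3) in the aliquot = 0.001451 mol.
[diluted HNO3] = 0.001451 / 0.01022 = 0.1419 M.
Dilution factor = 500.0/6.960 = 71.84, so [stock] = 0.1419 x 71.84 = 10.2 M.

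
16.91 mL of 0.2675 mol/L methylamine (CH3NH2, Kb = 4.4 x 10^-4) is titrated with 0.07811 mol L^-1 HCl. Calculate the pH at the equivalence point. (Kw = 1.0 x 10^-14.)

n(CH3NH2) = 0.2675 x 0.01691 = 0.004523 mol; V(HCl) at equivalence = 0.004523/0.07811 = 0.05791 L.
At equivalence the base is fully converted to CH3NH3+; total volume = 0.07482 L, so [CH3NH3+] = 0.004523/0.07482 = 0.06046 M.
Ka(CH3NH3+) = Kw/Kb = 1.0e-14 / 4.4 x 10^-4 = 2.27e-11.
[H^+] = sqrt(Ka x [CH3NH3+]) = sqrt(2.27e-11 x 0.06046) = 1.17e-6 M.
pH = -log(1.17e-6) = 5.93.

5.93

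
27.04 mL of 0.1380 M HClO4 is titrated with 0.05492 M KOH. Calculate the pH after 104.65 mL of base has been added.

12.18

n(acid) = 0.1380 x 0.02704 = 0.003732 mol; n(KOH) added = 0.05492 x 0.1047 = 0.005747 mol.
Base is in excess by 0.005747 - 0.003732 = 0.002016 mol in a total volume of 0.1317 L.
[OH^-] = 0.002016/0.1317 = 0.01531 M, so pOH = 1.82 and pH = 14.00 - 1.82 = 12.18.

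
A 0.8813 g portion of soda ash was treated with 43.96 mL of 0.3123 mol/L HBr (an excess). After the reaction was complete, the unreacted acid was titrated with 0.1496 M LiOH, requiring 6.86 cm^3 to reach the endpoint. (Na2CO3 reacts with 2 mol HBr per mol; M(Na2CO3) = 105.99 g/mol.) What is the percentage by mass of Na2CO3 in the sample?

76.4%

Total n(HBr) added = 0.3123 x 0.04396 = 0.01373 mol.
n(LiOH) used = 0.1496 x 0.006860 = 0.001026 mol, which equals the excess n(HBr).
So n(HBr) consumed by the sample = 0.01373 - 0.001026 = 0.01270 mol.
n(Na2CO3) = 0.01270 / 2 = 0.006351 mol.
mass Na2CO3 = 0.006351 x 105.99 = 0.6732 g, so %Na2CO3 = 0.6732/0.8813 x 100 = 76.4%.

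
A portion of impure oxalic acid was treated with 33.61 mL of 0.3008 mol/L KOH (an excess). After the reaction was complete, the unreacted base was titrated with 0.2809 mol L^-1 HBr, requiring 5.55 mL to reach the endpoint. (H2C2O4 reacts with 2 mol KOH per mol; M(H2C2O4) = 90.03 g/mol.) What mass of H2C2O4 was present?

0.385 g

Total n(KOH) added = 0.3008 x 0.03361 = 0.01011 mol.
n(HBr) used = 0.2809 x 0.005550 = 0.001559 mol, which equals the excess n(KOH).
So n(KOH) consumed by the sample = 0.01011 - 0.001559 = 0.008551 mol.
n(H2C2O4) = 0.008551 / 2 = 0.004275 mol.
mass = 0.004275 mol x 90.03 g/mol = 0.385 g.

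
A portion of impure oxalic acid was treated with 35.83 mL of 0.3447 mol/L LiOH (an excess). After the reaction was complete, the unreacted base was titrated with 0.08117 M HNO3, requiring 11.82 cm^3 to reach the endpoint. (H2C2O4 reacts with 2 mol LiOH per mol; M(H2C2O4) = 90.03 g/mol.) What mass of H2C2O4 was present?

0.513 g

Total n(LiOH) added = 0.3447 x 0.03583 = 0.01235 mol.
n(HNO3) used = 0.08117 x 0.01182 = 0.0009594 mol, which equals the excess n(LiOH).
So n(LiOH) consumed by the sample = 0.01235 - 0.0009594 = 0.01139 mol.
n(H2C2O4) = 0.01139 / 2 = 0.005696 mol.
mass = 0.005696 mol x 90.03 g/mol = 0.513 g.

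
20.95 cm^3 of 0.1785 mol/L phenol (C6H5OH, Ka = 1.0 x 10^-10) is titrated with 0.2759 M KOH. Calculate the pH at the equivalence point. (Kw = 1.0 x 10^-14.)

11.52

n(C6H5OH) = 0.1785 x 0.02095 = 0.003740 mol; V(KOH) at equivalence = 0.003740/0.2759 = 0.01355 L.
At equivalence all the acid is converted to C6H5O-; total volume = 0.02095 + 0.01355 = 0.03450 L, so [C6H5O-] = 0.003740/0.03450 = 0.1084 M.
Kb = Kw/Ka = 1.0e-14 / 1.0 x 10^-10 = 0.000100.
[OH^-] = sqrt(Kb x [C6H5O-]) = sqrt(0.000100 x 0.1084) = 0.00329 M.
pOH = 2.48, so pH = 14.00 - 2.48 = 11.52.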